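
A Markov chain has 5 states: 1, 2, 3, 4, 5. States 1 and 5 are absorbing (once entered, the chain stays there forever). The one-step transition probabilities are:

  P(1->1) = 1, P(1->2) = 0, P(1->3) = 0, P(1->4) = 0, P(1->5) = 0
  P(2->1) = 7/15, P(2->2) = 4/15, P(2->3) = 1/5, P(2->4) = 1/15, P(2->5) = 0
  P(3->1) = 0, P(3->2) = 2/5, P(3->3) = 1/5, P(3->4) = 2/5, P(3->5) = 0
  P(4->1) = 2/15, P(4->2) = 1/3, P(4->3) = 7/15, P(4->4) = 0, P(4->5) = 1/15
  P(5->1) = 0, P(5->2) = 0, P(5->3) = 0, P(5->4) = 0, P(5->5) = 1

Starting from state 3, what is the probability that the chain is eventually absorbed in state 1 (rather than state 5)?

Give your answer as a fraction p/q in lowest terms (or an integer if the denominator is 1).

Answer: 41/44

Derivation:
Let a_i = P(absorbed in 1 | start in state i).
Boundary conditions: a_1 = 1, a_5 = 0.
For each transient state i, a_i = sum_j P(i->j) * a_j:
  a_2 = 7/15*a_1 + 4/15*a_2 + 1/5*a_3 + 1/15*a_4 + 0*a_5
  a_3 = 0*a_1 + 2/5*a_2 + 1/5*a_3 + 2/5*a_4 + 0*a_5
  a_4 = 2/15*a_1 + 1/3*a_2 + 7/15*a_3 + 0*a_4 + 1/15*a_5

Substituting a_1 = 1 and a_5 = 0, rearrange to (I - Q) a = r where r[i] = P(i -> 1):
  [11/15, -1/5, -1/15] . (a_2, a_3, a_4) = 7/15
  [-2/5, 4/5, -2/5] . (a_2, a_3, a_4) = 0
  [-1/3, -7/15, 1] . (a_2, a_3, a_4) = 2/15

Solving yields:
  a_2 = 171/176
  a_3 = 41/44
  a_4 = 157/176

Starting state is 3, so the absorption probability is a_3 = 41/44.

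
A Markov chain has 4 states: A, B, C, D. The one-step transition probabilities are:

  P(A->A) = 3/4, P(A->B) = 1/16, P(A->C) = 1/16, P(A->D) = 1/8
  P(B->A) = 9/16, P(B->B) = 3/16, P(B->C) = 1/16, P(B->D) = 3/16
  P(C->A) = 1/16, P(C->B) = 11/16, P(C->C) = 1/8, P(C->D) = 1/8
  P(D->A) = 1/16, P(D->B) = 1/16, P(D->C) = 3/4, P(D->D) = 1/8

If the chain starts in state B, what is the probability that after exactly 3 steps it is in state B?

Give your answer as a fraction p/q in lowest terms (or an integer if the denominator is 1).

Computing P^3 by repeated multiplication:
P^1 =
  A: [3/4, 1/16, 1/16, 1/8]
  B: [9/16, 3/16, 1/16, 3/16]
  C: [1/16, 11/16, 1/8, 1/8]
  D: [1/16, 1/16, 3/4, 1/8]
P^2 =
  A: [39/64, 7/64, 39/256, 33/256]
  B: [139/256, 1/8, 25/128, 35/256]
  C: [115/256, 29/128, 5/32, 43/256]
  D: [35/256, 69/128, 25/128, 33/256]
P^3 =
  A: [549/1024, 351/2048, 329/2048, 135/1024]
  B: [2041/4096, 205/1024, 691/4096, 17/128]
  C: [1985/4096, 193/1024, 769/4096, 285/2048]
  D: [1745/4096, 129/512, 669/4096, 325/2048]

(P^3)[B -> B] = 205/1024

Answer: 205/1024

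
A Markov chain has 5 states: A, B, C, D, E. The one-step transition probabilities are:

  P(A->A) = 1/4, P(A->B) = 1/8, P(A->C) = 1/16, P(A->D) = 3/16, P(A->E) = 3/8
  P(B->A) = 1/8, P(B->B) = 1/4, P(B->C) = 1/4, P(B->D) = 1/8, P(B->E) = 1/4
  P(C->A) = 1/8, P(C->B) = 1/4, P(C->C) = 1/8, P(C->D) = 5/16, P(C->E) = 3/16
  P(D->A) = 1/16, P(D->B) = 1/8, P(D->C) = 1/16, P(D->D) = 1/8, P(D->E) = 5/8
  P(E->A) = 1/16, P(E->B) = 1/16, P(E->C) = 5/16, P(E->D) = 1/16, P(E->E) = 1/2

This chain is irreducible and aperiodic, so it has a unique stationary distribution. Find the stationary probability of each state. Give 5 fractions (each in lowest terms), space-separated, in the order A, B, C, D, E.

Answer: 1802/17399 2487/17399 3540/17399 2510/17399 7060/17399

Derivation:
The stationary distribution satisfies pi = pi * P, i.e.:
  pi_A = 1/4*pi_A + 1/8*pi_B + 1/8*pi_C + 1/16*pi_D + 1/16*pi_E
  pi_B = 1/8*pi_A + 1/4*pi_B + 1/4*pi_C + 1/8*pi_D + 1/16*pi_E
  pi_C = 1/16*pi_A + 1/4*pi_B + 1/8*pi_C + 1/16*pi_D + 5/16*pi_E
  pi_D = 3/16*pi_A + 1/8*pi_B + 5/16*pi_C + 1/8*pi_D + 1/16*pi_E
  pi_E = 3/8*pi_A + 1/4*pi_B + 3/16*pi_C + 5/8*pi_D + 1/2*pi_E
with normalization: pi_A + pi_B + pi_C + pi_D + pi_E = 1.

Using the first 4 balance equations plus normalization, the linear system A*pi = b is:
  [-3/4, 1/8, 1/8, 1/16, 1/16] . pi = 0
  [1/8, -3/4, 1/4, 1/8, 1/16] . pi = 0
  [1/16, 1/4, -7/8, 1/16, 5/16] . pi = 0
  [3/16, 1/8, 5/16, -7/8, 1/16] . pi = 0
  [1, 1, 1, 1, 1] . pi = 1

Solving yields:
  pi_A = 1802/17399
  pi_B = 2487/17399
  pi_C = 3540/17399
  pi_D = 2510/17399
  pi_E = 7060/17399

Verification (pi * P):
  1802/17399*1/4 + 2487/17399*1/8 + 3540/17399*1/8 + 2510/17399*1/16 + 7060/17399*1/16 = 1802/17399 = pi_A  (ok)
  1802/17399*1/8 + 2487/17399*1/4 + 3540/17399*1/4 + 2510/17399*1/8 + 7060/17399*1/16 = 2487/17399 = pi_B  (ok)
  1802/17399*1/16 + 2487/17399*1/4 + 3540/17399*1/8 + 2510/17399*1/16 + 7060/17399*5/16 = 3540/17399 = pi_C  (ok)
  1802/17399*3/16 + 2487/17399*1/8 + 3540/17399*5/16 + 2510/17399*1/8 + 7060/17399*1/16 = 2510/17399 = pi_D  (ok)
  1802/17399*3/8 + 2487/17399*1/4 + 3540/17399*3/16 + 2510/17399*5/8 + 7060/17399*1/2 = 7060/17399 = pi_E  (ok)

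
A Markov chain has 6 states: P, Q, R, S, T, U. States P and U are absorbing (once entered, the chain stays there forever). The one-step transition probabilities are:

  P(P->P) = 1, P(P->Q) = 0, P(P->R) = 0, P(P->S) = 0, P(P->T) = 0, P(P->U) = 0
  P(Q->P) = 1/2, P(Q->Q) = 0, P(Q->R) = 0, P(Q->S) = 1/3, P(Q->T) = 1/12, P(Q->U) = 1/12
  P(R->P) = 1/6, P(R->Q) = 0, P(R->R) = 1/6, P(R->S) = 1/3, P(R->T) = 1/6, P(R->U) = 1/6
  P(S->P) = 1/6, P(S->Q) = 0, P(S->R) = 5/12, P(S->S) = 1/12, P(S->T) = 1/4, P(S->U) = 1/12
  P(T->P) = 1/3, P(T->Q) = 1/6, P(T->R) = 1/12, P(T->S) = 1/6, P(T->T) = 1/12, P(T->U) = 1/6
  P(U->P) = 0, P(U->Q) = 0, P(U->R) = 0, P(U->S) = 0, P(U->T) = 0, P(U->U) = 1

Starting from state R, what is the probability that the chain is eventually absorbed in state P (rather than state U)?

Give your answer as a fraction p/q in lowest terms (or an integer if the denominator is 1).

Answer: 1469/2503

Derivation:
Let a_i = P(absorbed in P | start in state i).
Boundary conditions: a_P = 1, a_U = 0.
For each transient state i, a_i = sum_j P(i->j) * a_j:
  a_Q = 1/2*a_P + 0*a_Q + 0*a_R + 1/3*a_S + 1/12*a_T + 1/12*a_U
  a_R = 1/6*a_P + 0*a_Q + 1/6*a_R + 1/3*a_S + 1/6*a_T + 1/6*a_U
  a_S = 1/6*a_P + 0*a_Q + 5/12*a_R + 1/12*a_S + 1/4*a_T + 1/12*a_U
  a_T = 1/3*a_P + 1/6*a_Q + 1/12*a_R + 1/6*a_S + 1/12*a_T + 1/6*a_U

Substituting a_P = 1 and a_U = 0, rearrange to (I - Q) a = r where r[i] = P(i -> P):
  [1, 0, -1/3, -1/12] . (a_Q, a_R, a_S, a_T) = 1/2
  [0, 5/6, -1/3, -1/6] . (a_Q, a_R, a_S, a_T) = 1/6
  [0, -5/12, 11/12, -1/4] . (a_Q, a_R, a_S, a_T) = 1/6
  [-1/6, -1/12, -1/6, 11/12] . (a_Q, a_R, a_S, a_T) = 1/3

Solving yields:
  a_Q = 3837/5006
  a_R = 1469/2503
  a_S = 1581/2503
  a_T = 1680/2503

Starting state is R, so the absorption probability is a_R = 1469/2503.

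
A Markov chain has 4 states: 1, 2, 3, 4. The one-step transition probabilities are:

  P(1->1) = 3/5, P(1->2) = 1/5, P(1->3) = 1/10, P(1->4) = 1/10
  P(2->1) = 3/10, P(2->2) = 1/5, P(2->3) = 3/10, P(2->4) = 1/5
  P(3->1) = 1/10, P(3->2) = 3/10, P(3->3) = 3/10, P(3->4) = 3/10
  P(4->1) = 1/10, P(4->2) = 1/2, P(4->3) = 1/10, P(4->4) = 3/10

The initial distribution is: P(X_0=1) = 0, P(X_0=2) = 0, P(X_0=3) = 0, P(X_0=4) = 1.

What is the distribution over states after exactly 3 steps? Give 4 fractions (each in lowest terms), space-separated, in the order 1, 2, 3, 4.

Answer: 57/200 291/1000 51/250 11/50

Derivation:
Propagating the distribution step by step (d_{t+1} = d_t * P):
d_0 = (1=0, 2=0, 3=0, 4=1)
  d_1[1] = 0*3/5 + 0*3/10 + 0*1/10 + 1*1/10 = 1/10
  d_1[2] = 0*1/5 + 0*1/5 + 0*3/10 + 1*1/2 = 1/2
  d_1[3] = 0*1/10 + 0*3/10 + 0*3/10 + 1*1/10 = 1/10
  d_1[4] = 0*1/10 + 0*1/5 + 0*3/10 + 1*3/10 = 3/10
d_1 = (1=1/10, 2=1/2, 3=1/10, 4=3/10)
  d_2[1] = 1/10*3/5 + 1/2*3/10 + 1/10*1/10 + 3/10*1/10 = 1/4
  d_2[2] = 1/10*1/5 + 1/2*1/5 + 1/10*3/10 + 3/10*1/2 = 3/10
  d_2[3] = 1/10*1/10 + 1/2*3/10 + 1/10*3/10 + 3/10*1/10 = 11/50
  d_2[4] = 1/10*1/10 + 1/2*1/5 + 1/10*3/10 + 3/10*3/10 = 23/100
d_2 = (1=1/4, 2=3/10, 3=11/50, 4=23/100)
  d_3[1] = 1/4*3/5 + 3/10*3/10 + 11/50*1/10 + 23/100*1/10 = 57/200
  d_3[2] = 1/4*1/5 + 3/10*1/5 + 11/50*3/10 + 23/100*1/2 = 291/1000
  d_3[3] = 1/4*1/10 + 3/10*3/10 + 11/50*3/10 + 23/100*1/10 = 51/250
  d_3[4] = 1/4*1/10 + 3/10*1/5 + 11/50*3/10 + 23/100*3/10 = 11/50
d_3 = (1=57/200, 2=291/1000, 3=51/250, 4=11/50)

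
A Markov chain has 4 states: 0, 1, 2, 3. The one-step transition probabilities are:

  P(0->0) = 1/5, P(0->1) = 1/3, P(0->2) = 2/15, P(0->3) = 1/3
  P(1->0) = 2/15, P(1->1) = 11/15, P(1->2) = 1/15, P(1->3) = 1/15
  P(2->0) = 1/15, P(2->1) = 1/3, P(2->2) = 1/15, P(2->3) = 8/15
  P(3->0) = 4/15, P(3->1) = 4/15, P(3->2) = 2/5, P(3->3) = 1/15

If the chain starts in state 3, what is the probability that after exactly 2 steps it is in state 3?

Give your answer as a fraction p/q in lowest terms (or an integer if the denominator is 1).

Computing P^2 by repeated multiplication:
P^1 =
  0: [1/5, 1/3, 2/15, 1/3]
  1: [2/15, 11/15, 1/15, 1/15]
  2: [1/15, 1/3, 1/15, 8/15]
  3: [4/15, 4/15, 2/5, 1/15]
P^2 =
  0: [41/225, 4/9, 43/225, 41/225]
  1: [11/75, 28/45, 22/225, 2/15]
  2: [46/225, 97/225, 56/225, 26/225]
  3: [2/15, 98/225, 8/75, 73/225]

(P^2)[3 -> 3] = 73/225

Answer: 73/225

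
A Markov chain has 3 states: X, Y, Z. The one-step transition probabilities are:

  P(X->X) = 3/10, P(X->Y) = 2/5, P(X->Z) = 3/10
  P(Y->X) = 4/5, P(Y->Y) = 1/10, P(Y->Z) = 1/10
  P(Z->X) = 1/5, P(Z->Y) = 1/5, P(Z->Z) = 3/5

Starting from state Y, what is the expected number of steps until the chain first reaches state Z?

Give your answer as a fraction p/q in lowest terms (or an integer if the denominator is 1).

Answer: 150/31

Derivation:
Let h_i = expected steps to first reach Z from state i.
Boundary: h_Z = 0.
First-step equations for the other states:
  h_X = 1 + 3/10*h_X + 2/5*h_Y + 3/10*h_Z
  h_Y = 1 + 4/5*h_X + 1/10*h_Y + 1/10*h_Z

Substituting h_Z = 0 and rearranging gives the linear system (I - Q) h = 1:
  [7/10, -2/5] . (h_X, h_Y) = 1
  [-4/5, 9/10] . (h_X, h_Y) = 1

Solving yields:
  h_X = 130/31
  h_Y = 150/31

Starting state is Y, so the expected hitting time is h_Y = 150/31.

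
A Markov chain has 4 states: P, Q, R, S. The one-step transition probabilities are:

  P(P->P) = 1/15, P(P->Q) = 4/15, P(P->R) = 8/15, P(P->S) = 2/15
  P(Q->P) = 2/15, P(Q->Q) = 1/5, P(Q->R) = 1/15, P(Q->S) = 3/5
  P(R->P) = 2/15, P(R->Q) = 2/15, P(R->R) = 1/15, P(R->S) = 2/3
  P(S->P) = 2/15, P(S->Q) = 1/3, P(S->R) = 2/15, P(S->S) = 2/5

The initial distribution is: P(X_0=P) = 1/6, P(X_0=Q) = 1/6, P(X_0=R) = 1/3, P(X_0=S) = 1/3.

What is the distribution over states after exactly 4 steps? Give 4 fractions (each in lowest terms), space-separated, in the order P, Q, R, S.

Propagating the distribution step by step (d_{t+1} = d_t * P):
d_0 = (P=1/6, Q=1/6, R=1/3, S=1/3)
  d_1[P] = 1/6*1/15 + 1/6*2/15 + 1/3*2/15 + 1/3*2/15 = 11/90
  d_1[Q] = 1/6*4/15 + 1/6*1/5 + 1/3*2/15 + 1/3*1/3 = 7/30
  d_1[R] = 1/6*8/15 + 1/6*1/15 + 1/3*1/15 + 1/3*2/15 = 1/6
  d_1[S] = 1/6*2/15 + 1/6*3/5 + 1/3*2/3 + 1/3*2/5 = 43/90
d_1 = (P=11/90, Q=7/30, R=1/6, S=43/90)
  d_2[P] = 11/90*1/15 + 7/30*2/15 + 1/6*2/15 + 43/90*2/15 = 169/1350
  d_2[Q] = 11/90*4/15 + 7/30*1/5 + 1/6*2/15 + 43/90*1/3 = 176/675
  d_2[R] = 11/90*8/15 + 7/30*1/15 + 1/6*1/15 + 43/90*2/15 = 7/45
  d_2[S] = 11/90*2/15 + 7/30*3/5 + 1/6*2/3 + 43/90*2/5 = 619/1350
d_2 = (P=169/1350, Q=176/675, R=7/45, S=619/1350)
  d_3[P] = 169/1350*1/15 + 176/675*2/15 + 7/45*2/15 + 619/1350*2/15 = 2531/20250
  d_3[Q] = 169/1350*4/15 + 176/675*1/5 + 7/45*2/15 + 619/1350*1/3 = 583/2250
  d_3[R] = 169/1350*8/15 + 176/675*1/15 + 7/45*1/15 + 619/1350*2/15 = 1576/10125
  d_3[S] = 169/1350*2/15 + 176/675*3/5 + 7/45*2/3 + 619/1350*2/5 = 932/2025
d_3 = (P=2531/20250, Q=583/2250, R=1576/10125, S=932/2025)
  d_4[P] = 2531/20250*1/15 + 583/2250*2/15 + 1576/10125*2/15 + 932/2025*2/15 = 37969/303750
  d_4[Q] = 2531/20250*4/15 + 583/2250*1/5 + 1576/10125*2/15 + 932/2025*1/3 = 78769/303750
  d_4[R] = 2531/20250*8/15 + 583/2250*1/15 + 1576/10125*1/15 + 932/2025*2/15 = 47287/303750
  d_4[S] = 2531/20250*2/15 + 583/2250*3/5 + 1576/10125*2/3 + 932/2025*2/5 = 23/50
d_4 = (P=37969/303750, Q=78769/303750, R=47287/303750, S=23/50)

Answer: 37969/303750 78769/303750 47287/303750 23/50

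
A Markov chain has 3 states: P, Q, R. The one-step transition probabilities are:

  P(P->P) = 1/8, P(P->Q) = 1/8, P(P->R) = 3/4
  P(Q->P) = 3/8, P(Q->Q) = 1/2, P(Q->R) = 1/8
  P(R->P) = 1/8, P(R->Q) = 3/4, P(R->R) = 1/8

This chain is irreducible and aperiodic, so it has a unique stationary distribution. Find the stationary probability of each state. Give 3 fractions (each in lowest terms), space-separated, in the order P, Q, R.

The stationary distribution satisfies pi = pi * P, i.e.:
  pi_P = 1/8*pi_P + 3/8*pi_Q + 1/8*pi_R
  pi_Q = 1/8*pi_P + 1/2*pi_Q + 3/4*pi_R
  pi_R = 3/4*pi_P + 1/8*pi_Q + 1/8*pi_R
with normalization: pi_P + pi_Q + pi_R = 1.

Using the first 2 balance equations plus normalization, the linear system A*pi = b is:
  [-7/8, 3/8, 1/8] . pi = 0
  [1/8, -1/2, 3/4] . pi = 0
  [1, 1, 1] . pi = 1

Solving yields:
  pi_P = 11/45
  pi_Q = 43/90
  pi_R = 5/18

Verification (pi * P):
  11/45*1/8 + 43/90*3/8 + 5/18*1/8 = 11/45 = pi_P  (ok)
  11/45*1/8 + 43/90*1/2 + 5/18*3/4 = 43/90 = pi_Q  (ok)
  11/45*3/4 + 43/90*1/8 + 5/18*1/8 = 5/18 = pi_R  (ok)

Answer: 11/45 43/90 5/18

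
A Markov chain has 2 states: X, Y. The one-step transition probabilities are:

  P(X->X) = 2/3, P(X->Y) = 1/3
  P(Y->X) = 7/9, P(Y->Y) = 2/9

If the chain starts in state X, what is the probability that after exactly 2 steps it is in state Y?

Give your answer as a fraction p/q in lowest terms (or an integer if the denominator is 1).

Computing P^2 by repeated multiplication:
P^1 =
  X: [2/3, 1/3]
  Y: [7/9, 2/9]
P^2 =
  X: [19/27, 8/27]
  Y: [56/81, 25/81]

(P^2)[X -> Y] = 8/27

Answer: 8/27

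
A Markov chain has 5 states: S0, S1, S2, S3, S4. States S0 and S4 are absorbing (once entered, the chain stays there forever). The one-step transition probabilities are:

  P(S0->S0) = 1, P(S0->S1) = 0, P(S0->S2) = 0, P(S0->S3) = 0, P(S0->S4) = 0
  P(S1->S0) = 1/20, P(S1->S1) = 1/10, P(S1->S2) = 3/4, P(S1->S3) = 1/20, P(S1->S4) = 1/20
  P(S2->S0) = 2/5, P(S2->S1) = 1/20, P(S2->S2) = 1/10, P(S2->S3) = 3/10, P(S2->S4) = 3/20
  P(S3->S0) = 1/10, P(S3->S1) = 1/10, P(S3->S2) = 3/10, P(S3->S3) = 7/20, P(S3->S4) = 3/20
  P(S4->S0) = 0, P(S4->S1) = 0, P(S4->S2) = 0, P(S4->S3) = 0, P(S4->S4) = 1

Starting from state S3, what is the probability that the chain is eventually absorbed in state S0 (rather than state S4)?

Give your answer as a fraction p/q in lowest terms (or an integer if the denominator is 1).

Answer: 588/1049

Derivation:
Let a_i = P(absorbed in S0 | start in state i).
Boundary conditions: a_S0 = 1, a_S4 = 0.
For each transient state i, a_i = sum_j P(i->j) * a_j:
  a_S1 = 1/20*a_S0 + 1/10*a_S1 + 3/4*a_S2 + 1/20*a_S3 + 1/20*a_S4
  a_S2 = 2/5*a_S0 + 1/20*a_S1 + 1/10*a_S2 + 3/10*a_S3 + 3/20*a_S4
  a_S3 = 1/10*a_S0 + 1/10*a_S1 + 3/10*a_S2 + 7/20*a_S3 + 3/20*a_S4

Substituting a_S0 = 1 and a_S4 = 0, rearrange to (I - Q) a = r where r[i] = P(i -> S0):
  [9/10, -3/4, -1/20] . (a_S1, a_S2, a_S3) = 1/20
  [-1/20, 9/10, -3/10] . (a_S1, a_S2, a_S3) = 2/5
  [-1/10, -3/10, 13/20] . (a_S1, a_S2, a_S3) = 1/10

Solving yields:
  a_S1 = 674/1049
  a_S2 = 2099/3147
  a_S3 = 588/1049

Starting state is S3, so the absorption probability is a_S3 = 588/1049.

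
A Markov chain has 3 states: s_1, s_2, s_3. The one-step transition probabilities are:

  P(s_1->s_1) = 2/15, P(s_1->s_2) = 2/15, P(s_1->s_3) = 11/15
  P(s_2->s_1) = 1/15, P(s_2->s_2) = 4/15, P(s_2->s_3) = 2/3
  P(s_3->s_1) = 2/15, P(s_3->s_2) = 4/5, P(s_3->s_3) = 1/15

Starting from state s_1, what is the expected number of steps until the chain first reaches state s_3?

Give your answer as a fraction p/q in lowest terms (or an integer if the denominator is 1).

Let h_i = expected steps to first reach s_3 from state i.
Boundary: h_s_3 = 0.
First-step equations for the other states:
  h_s_1 = 1 + 2/15*h_s_1 + 2/15*h_s_2 + 11/15*h_s_3
  h_s_2 = 1 + 1/15*h_s_1 + 4/15*h_s_2 + 2/3*h_s_3

Substituting h_s_3 = 0 and rearranging gives the linear system (I - Q) h = 1:
  [13/15, -2/15] . (h_s_1, h_s_2) = 1
  [-1/15, 11/15] . (h_s_1, h_s_2) = 1

Solving yields:
  h_s_1 = 65/47
  h_s_2 = 70/47

Starting state is s_1, so the expected hitting time is h_s_1 = 65/47.

Answer: 65/47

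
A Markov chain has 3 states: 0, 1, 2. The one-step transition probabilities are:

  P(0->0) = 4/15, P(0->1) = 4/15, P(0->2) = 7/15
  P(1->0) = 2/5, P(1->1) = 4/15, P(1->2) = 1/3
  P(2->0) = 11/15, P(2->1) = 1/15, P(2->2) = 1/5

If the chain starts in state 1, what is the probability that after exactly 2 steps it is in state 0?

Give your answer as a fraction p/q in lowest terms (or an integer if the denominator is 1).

Computing P^2 by repeated multiplication:
P^1 =
  0: [4/15, 4/15, 7/15]
  1: [2/5, 4/15, 1/3]
  2: [11/15, 1/15, 1/5]
P^2 =
  0: [13/25, 13/75, 23/75]
  1: [103/225, 1/5, 77/225]
  2: [83/225, 17/75, 91/225]

(P^2)[1 -> 0] = 103/225

Answer: 103/225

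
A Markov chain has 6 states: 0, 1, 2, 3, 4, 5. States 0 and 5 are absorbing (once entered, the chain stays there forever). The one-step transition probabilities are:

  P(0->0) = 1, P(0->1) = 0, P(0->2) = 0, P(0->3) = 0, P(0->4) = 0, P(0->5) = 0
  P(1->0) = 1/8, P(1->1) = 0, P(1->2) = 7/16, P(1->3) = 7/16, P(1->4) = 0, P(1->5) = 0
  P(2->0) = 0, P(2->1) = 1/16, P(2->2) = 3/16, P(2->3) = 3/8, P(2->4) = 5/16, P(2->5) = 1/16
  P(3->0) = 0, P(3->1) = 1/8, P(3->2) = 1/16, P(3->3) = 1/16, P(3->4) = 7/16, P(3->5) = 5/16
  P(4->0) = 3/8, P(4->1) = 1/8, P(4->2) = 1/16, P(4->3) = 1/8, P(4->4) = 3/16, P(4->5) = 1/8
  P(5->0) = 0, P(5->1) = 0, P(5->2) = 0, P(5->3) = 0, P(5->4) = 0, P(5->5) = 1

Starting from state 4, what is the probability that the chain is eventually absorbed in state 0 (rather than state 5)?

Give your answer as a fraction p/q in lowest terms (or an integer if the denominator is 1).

Let a_i = P(absorbed in 0 | start in state i).
Boundary conditions: a_0 = 1, a_5 = 0.
For each transient state i, a_i = sum_j P(i->j) * a_j:
  a_1 = 1/8*a_0 + 0*a_1 + 7/16*a_2 + 7/16*a_3 + 0*a_4 + 0*a_5
  a_2 = 0*a_0 + 1/16*a_1 + 3/16*a_2 + 3/8*a_3 + 5/16*a_4 + 1/16*a_5
  a_3 = 0*a_0 + 1/8*a_1 + 1/16*a_2 + 1/16*a_3 + 7/16*a_4 + 5/16*a_5
  a_4 = 3/8*a_0 + 1/8*a_1 + 1/16*a_2 + 1/8*a_3 + 3/16*a_4 + 1/8*a_5

Substituting a_0 = 1 and a_5 = 0, rearrange to (I - Q) a = r where r[i] = P(i -> 0):
  [1, -7/16, -7/16, 0] . (a_1, a_2, a_3, a_4) = 1/8
  [-1/16, 13/16, -3/8, -5/16] . (a_1, a_2, a_3, a_4) = 0
  [-1/8, -1/16, 15/16, -7/16] . (a_1, a_2, a_3, a_4) = 0
  [-1/8, -1/16, -1/8, 13/16] . (a_1, a_2, a_3, a_4) = 3/8

Solving yields:
  a_1 = 4414/8817
  a_2 = 4096/8817
  a_3 = 1158/2939
  a_4 = 1866/2939

Starting state is 4, so the absorption probability is a_4 = 1866/2939.

Answer: 1866/2939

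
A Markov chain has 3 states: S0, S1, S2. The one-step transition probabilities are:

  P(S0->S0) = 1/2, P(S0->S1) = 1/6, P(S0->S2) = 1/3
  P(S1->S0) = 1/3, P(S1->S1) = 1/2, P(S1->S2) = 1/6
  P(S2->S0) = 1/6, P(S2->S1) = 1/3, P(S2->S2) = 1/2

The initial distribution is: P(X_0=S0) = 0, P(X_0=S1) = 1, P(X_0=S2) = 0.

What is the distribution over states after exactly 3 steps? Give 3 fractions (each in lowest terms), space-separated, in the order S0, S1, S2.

Answer: 25/72 1/3 23/72

Derivation:
Propagating the distribution step by step (d_{t+1} = d_t * P):
d_0 = (S0=0, S1=1, S2=0)
  d_1[S0] = 0*1/2 + 1*1/3 + 0*1/6 = 1/3
  d_1[S1] = 0*1/6 + 1*1/2 + 0*1/3 = 1/2
  d_1[S2] = 0*1/3 + 1*1/6 + 0*1/2 = 1/6
d_1 = (S0=1/3, S1=1/2, S2=1/6)
  d_2[S0] = 1/3*1/2 + 1/2*1/3 + 1/6*1/6 = 13/36
  d_2[S1] = 1/3*1/6 + 1/2*1/2 + 1/6*1/3 = 13/36
  d_2[S2] = 1/3*1/3 + 1/2*1/6 + 1/6*1/2 = 5/18
d_2 = (S0=13/36, S1=13/36, S2=5/18)
  d_3[S0] = 13/36*1/2 + 13/36*1/3 + 5/18*1/6 = 25/72
  d_3[S1] = 13/36*1/6 + 13/36*1/2 + 5/18*1/3 = 1/3
  d_3[S2] = 13/36*1/3 + 13/36*1/6 + 5/18*1/2 = 23/72
d_3 = (S0=25/72, S1=1/3, S2=23/72)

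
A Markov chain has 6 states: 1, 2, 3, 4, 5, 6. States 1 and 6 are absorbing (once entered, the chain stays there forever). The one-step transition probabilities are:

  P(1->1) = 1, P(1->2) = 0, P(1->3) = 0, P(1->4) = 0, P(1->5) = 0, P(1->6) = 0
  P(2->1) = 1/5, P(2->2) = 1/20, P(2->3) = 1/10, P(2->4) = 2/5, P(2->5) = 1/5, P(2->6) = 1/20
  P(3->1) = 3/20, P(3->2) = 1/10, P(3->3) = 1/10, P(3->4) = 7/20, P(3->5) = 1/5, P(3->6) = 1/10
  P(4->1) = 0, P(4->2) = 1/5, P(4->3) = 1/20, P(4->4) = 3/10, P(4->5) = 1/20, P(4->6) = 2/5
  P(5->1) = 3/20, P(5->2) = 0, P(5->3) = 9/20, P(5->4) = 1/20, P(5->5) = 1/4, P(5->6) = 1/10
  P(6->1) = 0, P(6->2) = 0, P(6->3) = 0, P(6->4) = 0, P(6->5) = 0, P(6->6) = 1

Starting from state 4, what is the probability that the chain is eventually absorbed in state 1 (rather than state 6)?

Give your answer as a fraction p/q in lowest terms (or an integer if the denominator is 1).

Let a_i = P(absorbed in 1 | start in state i).
Boundary conditions: a_1 = 1, a_6 = 0.
For each transient state i, a_i = sum_j P(i->j) * a_j:
  a_2 = 1/5*a_1 + 1/20*a_2 + 1/10*a_3 + 2/5*a_4 + 1/5*a_5 + 1/20*a_6
  a_3 = 3/20*a_1 + 1/10*a_2 + 1/10*a_3 + 7/20*a_4 + 1/5*a_5 + 1/10*a_6
  a_4 = 0*a_1 + 1/5*a_2 + 1/20*a_3 + 3/10*a_4 + 1/20*a_5 + 2/5*a_6
  a_5 = 3/20*a_1 + 0*a_2 + 9/20*a_3 + 1/20*a_4 + 1/4*a_5 + 1/10*a_6

Substituting a_1 = 1 and a_6 = 0, rearrange to (I - Q) a = r where r[i] = P(i -> 1):
  [19/20, -1/10, -2/5, -1/5] . (a_2, a_3, a_4, a_5) = 1/5
  [-1/10, 9/10, -7/20, -1/5] . (a_2, a_3, a_4, a_5) = 3/20
  [-1/5, -1/20, 7/10, -1/20] . (a_2, a_3, a_4, a_5) = 0
  [0, -9/20, -1/20, 3/4] . (a_2, a_3, a_4, a_5) = 3/20

Solving yields:
  a_2 = 9772/23371
  a_3 = 8884/23371
  a_4 = 4161/23371
  a_5 = 10282/23371

Starting state is 4, so the absorption probability is a_4 = 4161/23371.

Answer: 4161/23371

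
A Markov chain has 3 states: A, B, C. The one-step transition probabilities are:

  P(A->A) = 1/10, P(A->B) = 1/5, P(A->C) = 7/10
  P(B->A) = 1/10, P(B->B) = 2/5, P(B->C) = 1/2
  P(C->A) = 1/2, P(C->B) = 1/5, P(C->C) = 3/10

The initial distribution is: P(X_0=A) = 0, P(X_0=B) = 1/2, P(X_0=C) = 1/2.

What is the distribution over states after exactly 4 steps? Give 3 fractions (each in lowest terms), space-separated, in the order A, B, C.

Answer: 353/1250 313/1250 292/625

Derivation:
Propagating the distribution step by step (d_{t+1} = d_t * P):
d_0 = (A=0, B=1/2, C=1/2)
  d_1[A] = 0*1/10 + 1/2*1/10 + 1/2*1/2 = 3/10
  d_1[B] = 0*1/5 + 1/2*2/5 + 1/2*1/5 = 3/10
  d_1[C] = 0*7/10 + 1/2*1/2 + 1/2*3/10 = 2/5
d_1 = (A=3/10, B=3/10, C=2/5)
  d_2[A] = 3/10*1/10 + 3/10*1/10 + 2/5*1/2 = 13/50
  d_2[B] = 3/10*1/5 + 3/10*2/5 + 2/5*1/5 = 13/50
  d_2[C] = 3/10*7/10 + 3/10*1/2 + 2/5*3/10 = 12/25
d_2 = (A=13/50, B=13/50, C=12/25)
  d_3[A] = 13/50*1/10 + 13/50*1/10 + 12/25*1/2 = 73/250
  d_3[B] = 13/50*1/5 + 13/50*2/5 + 12/25*1/5 = 63/250
  d_3[C] = 13/50*7/10 + 13/50*1/2 + 12/25*3/10 = 57/125
d_3 = (A=73/250, B=63/250, C=57/125)
  d_4[A] = 73/250*1/10 + 63/250*1/10 + 57/125*1/2 = 353/1250
  d_4[B] = 73/250*1/5 + 63/250*2/5 + 57/125*1/5 = 313/1250
  d_4[C] = 73/250*7/10 + 63/250*1/2 + 57/125*3/10 = 292/625
d_4 = (A=353/1250, B=313/1250, C=292/625)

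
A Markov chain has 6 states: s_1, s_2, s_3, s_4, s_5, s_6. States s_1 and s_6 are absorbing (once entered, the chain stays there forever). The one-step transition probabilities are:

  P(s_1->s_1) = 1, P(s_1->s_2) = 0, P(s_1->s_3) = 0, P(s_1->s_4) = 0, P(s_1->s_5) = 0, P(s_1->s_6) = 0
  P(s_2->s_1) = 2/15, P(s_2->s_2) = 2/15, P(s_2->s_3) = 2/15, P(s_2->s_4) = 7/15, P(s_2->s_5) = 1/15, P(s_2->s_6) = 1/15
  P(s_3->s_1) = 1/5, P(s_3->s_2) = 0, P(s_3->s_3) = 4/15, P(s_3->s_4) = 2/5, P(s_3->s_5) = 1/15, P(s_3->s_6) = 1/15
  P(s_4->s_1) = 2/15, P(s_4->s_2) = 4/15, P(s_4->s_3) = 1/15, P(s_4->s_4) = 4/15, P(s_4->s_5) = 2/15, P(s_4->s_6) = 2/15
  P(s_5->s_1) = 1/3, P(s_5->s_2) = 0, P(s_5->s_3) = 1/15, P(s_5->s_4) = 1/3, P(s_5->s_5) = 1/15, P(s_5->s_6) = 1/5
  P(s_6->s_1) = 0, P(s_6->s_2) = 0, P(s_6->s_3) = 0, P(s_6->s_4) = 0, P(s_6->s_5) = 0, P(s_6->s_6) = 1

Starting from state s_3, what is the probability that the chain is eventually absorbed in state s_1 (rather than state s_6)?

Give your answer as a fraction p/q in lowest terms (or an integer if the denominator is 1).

Answer: 8881/13896

Derivation:
Let a_i = P(absorbed in s_1 | start in state i).
Boundary conditions: a_s_1 = 1, a_s_6 = 0.
For each transient state i, a_i = sum_j P(i->j) * a_j:
  a_s_2 = 2/15*a_s_1 + 2/15*a_s_2 + 2/15*a_s_3 + 7/15*a_s_4 + 1/15*a_s_5 + 1/15*a_s_6
  a_s_3 = 1/5*a_s_1 + 0*a_s_2 + 4/15*a_s_3 + 2/5*a_s_4 + 1/15*a_s_5 + 1/15*a_s_6
  a_s_4 = 2/15*a_s_1 + 4/15*a_s_2 + 1/15*a_s_3 + 4/15*a_s_4 + 2/15*a_s_5 + 2/15*a_s_6
  a_s_5 = 1/3*a_s_1 + 0*a_s_2 + 1/15*a_s_3 + 1/3*a_s_4 + 1/15*a_s_5 + 1/5*a_s_6

Substituting a_s_1 = 1 and a_s_6 = 0, rearrange to (I - Q) a = r where r[i] = P(i -> s_1):
  [13/15, -2/15, -7/15, -1/15] . (a_s_2, a_s_3, a_s_4, a_s_5) = 2/15
  [0, 11/15, -2/5, -1/15] . (a_s_2, a_s_3, a_s_4, a_s_5) = 1/5
  [-4/15, -1/15, 11/15, -2/15] . (a_s_2, a_s_3, a_s_4, a_s_5) = 2/15
  [0, -1/15, -1/3, 14/15] . (a_s_2, a_s_3, a_s_4, a_s_5) = 1/3

Solving yields:
  a_s_2 = 4211/6948
  a_s_3 = 8881/13896
  a_s_4 = 881/1544
  a_s_5 = 8429/13896

Starting state is s_3, so the absorption probability is a_s_3 = 8881/13896.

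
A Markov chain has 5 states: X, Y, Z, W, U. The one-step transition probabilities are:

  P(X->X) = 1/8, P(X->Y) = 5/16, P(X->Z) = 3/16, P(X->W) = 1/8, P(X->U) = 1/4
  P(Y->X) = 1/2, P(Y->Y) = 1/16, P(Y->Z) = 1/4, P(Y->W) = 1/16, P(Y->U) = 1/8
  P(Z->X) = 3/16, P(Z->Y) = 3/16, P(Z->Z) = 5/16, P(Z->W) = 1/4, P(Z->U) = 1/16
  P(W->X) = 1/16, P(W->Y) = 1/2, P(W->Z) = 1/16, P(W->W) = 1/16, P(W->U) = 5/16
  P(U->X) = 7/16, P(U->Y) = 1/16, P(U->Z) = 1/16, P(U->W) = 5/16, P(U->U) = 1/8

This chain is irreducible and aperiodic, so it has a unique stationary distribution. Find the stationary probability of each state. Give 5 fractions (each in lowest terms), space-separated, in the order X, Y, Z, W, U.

The stationary distribution satisfies pi = pi * P, i.e.:
  pi_X = 1/8*pi_X + 1/2*pi_Y + 3/16*pi_Z + 1/16*pi_W + 7/16*pi_U
  pi_Y = 5/16*pi_X + 1/16*pi_Y + 3/16*pi_Z + 1/2*pi_W + 1/16*pi_U
  pi_Z = 3/16*pi_X + 1/4*pi_Y + 5/16*pi_Z + 1/16*pi_W + 1/16*pi_U
  pi_W = 1/8*pi_X + 1/16*pi_Y + 1/4*pi_Z + 1/16*pi_W + 5/16*pi_U
  pi_U = 1/4*pi_X + 1/8*pi_Y + 1/16*pi_Z + 5/16*pi_W + 1/8*pi_U
with normalization: pi_X + pi_Y + pi_Z + pi_W + pi_U = 1.

Using the first 4 balance equations plus normalization, the linear system A*pi = b is:
  [-7/8, 1/2, 3/16, 1/16, 7/16] . pi = 0
  [5/16, -15/16, 3/16, 1/2, 1/16] . pi = 0
  [3/16, 1/4, -11/16, 1/16, 1/16] . pi = 0
  [1/8, 1/16, 1/4, -15/16, 5/16] . pi = 0
  [1, 1, 1, 1, 1] . pi = 1

Solving yields:
  pi_X = 14/53
  pi_Y = 35/159
  pi_Z = 29/159
  pi_W = 25/159
  pi_U = 28/159

Verification (pi * P):
  14/53*1/8 + 35/159*1/2 + 29/159*3/16 + 25/159*1/16 + 28/159*7/16 = 14/53 = pi_X  (ok)
  14/53*5/16 + 35/159*1/16 + 29/159*3/16 + 25/159*1/2 + 28/159*1/16 = 35/159 = pi_Y  (ok)
  14/53*3/16 + 35/159*1/4 + 29/159*5/16 + 25/159*1/16 + 28/159*1/16 = 29/159 = pi_Z  (ok)
  14/53*1/8 + 35/159*1/16 + 29/159*1/4 + 25/159*1/16 + 28/159*5/16 = 25/159 = pi_W  (ok)
  14/53*1/4 + 35/159*1/8 + 29/159*1/16 + 25/159*5/16 + 28/159*1/8 = 28/159 = pi_U  (ok)

Answer: 14/53 35/159 29/159 25/159 28/159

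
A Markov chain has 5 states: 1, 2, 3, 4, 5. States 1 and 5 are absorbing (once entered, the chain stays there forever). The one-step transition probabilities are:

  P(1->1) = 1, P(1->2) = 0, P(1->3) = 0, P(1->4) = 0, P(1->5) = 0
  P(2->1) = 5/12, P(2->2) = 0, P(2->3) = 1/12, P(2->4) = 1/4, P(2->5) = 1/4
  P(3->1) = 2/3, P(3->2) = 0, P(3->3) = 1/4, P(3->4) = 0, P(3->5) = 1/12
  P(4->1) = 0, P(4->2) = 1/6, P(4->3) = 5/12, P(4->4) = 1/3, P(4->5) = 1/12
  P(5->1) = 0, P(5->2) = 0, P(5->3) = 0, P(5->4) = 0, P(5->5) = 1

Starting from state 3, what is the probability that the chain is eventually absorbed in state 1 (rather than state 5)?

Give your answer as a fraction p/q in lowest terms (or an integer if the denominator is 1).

Let a_i = P(absorbed in 1 | start in state i).
Boundary conditions: a_1 = 1, a_5 = 0.
For each transient state i, a_i = sum_j P(i->j) * a_j:
  a_2 = 5/12*a_1 + 0*a_2 + 1/12*a_3 + 1/4*a_4 + 1/4*a_5
  a_3 = 2/3*a_1 + 0*a_2 + 1/4*a_3 + 0*a_4 + 1/12*a_5
  a_4 = 0*a_1 + 1/6*a_2 + 5/12*a_3 + 1/3*a_4 + 1/12*a_5

Substituting a_1 = 1 and a_5 = 0, rearrange to (I - Q) a = r where r[i] = P(i -> 1):
  [1, -1/12, -1/4] . (a_2, a_3, a_4) = 5/12
  [0, 3/4, 0] . (a_2, a_3, a_4) = 2/3
  [-1/6, -5/12, 2/3] . (a_2, a_3, a_4) = 0

Solving yields:
  a_2 = 272/405
  a_3 = 8/9
  a_4 = 293/405

Starting state is 3, so the absorption probability is a_3 = 8/9.

Answer: 8/9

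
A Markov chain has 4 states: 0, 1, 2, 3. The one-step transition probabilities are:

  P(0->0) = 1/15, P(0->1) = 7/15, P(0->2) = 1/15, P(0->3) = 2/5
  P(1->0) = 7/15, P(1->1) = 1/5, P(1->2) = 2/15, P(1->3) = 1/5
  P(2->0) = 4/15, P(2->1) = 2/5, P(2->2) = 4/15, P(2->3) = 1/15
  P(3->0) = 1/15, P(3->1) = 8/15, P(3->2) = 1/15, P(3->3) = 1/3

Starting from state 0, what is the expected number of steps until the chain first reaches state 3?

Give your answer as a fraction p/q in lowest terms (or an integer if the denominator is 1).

Answer: 687/199

Derivation:
Let h_i = expected steps to first reach 3 from state i.
Boundary: h_3 = 0.
First-step equations for the other states:
  h_0 = 1 + 1/15*h_0 + 7/15*h_1 + 1/15*h_2 + 2/5*h_3
  h_1 = 1 + 7/15*h_0 + 1/5*h_1 + 2/15*h_2 + 1/5*h_3
  h_2 = 1 + 4/15*h_0 + 2/5*h_1 + 4/15*h_2 + 1/15*h_3

Substituting h_3 = 0 and rearranging gives the linear system (I - Q) h = 1:
  [14/15, -7/15, -1/15] . (h_0, h_1, h_2) = 1
  [-7/15, 4/5, -2/15] . (h_0, h_1, h_2) = 1
  [-4/15, -2/5, 11/15] . (h_0, h_1, h_2) = 1

Solving yields:
  h_0 = 687/199
  h_1 = 810/199
  h_2 = 963/199

Starting state is 0, so the expected hitting time is h_0 = 687/199.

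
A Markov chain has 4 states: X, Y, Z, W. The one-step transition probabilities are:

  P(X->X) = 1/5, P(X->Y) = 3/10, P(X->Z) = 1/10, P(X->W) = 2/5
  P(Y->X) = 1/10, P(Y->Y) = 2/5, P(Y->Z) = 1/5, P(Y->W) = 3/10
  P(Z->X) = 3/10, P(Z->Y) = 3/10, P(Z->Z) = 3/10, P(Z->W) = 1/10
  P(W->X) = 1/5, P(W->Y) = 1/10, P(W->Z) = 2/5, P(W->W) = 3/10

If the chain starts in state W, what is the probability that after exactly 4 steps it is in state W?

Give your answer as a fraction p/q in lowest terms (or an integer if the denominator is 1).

Answer: 2697/10000

Derivation:
Computing P^4 by repeated multiplication:
P^1 =
  X: [1/5, 3/10, 1/10, 2/5]
  Y: [1/10, 2/5, 1/5, 3/10]
  Z: [3/10, 3/10, 3/10, 1/10]
  W: [1/5, 1/10, 2/5, 3/10]
P^2 =
  X: [9/50, 1/4, 27/100, 3/10]
  Y: [9/50, 7/25, 27/100, 27/100]
  Z: [1/5, 31/100, 11/50, 27/100]
  W: [23/100, 1/4, 7/25, 6/25]
P^3 =
  X: [101/500, 53/200, 269/1000, 33/125]
  Y: [199/1000, 137/500, 263/1000, 33/125]
  Z: [191/1000, 277/1000, 32/125, 69/250]
  W: [203/1000, 277/1000, 253/1000, 267/1000]
P^4 =
  X: [501/2500, 2737/10000, 519/2000, 333/1250]
  Y: [1989/10000, 1373/5000, 162/625, 2673/10000]
  Z: [1979/10000, 109/400, 2617/10000, 2679/10000]
  W: [247/1250, 2743/10000, 323/1250, 2697/10000]

(P^4)[W -> W] = 2697/10000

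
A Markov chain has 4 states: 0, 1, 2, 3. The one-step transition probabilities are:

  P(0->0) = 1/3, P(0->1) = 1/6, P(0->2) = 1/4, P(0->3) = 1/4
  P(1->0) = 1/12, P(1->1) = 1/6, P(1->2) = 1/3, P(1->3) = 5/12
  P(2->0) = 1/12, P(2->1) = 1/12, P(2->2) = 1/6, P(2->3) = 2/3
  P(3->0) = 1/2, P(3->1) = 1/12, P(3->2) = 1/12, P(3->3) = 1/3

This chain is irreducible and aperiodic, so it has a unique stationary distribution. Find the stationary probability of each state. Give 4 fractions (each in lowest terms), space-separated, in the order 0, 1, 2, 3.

Answer: 601/1874 225/1874 341/1874 707/1874

Derivation:
The stationary distribution satisfies pi = pi * P, i.e.:
  pi_0 = 1/3*pi_0 + 1/12*pi_1 + 1/12*pi_2 + 1/2*pi_3
  pi_1 = 1/6*pi_0 + 1/6*pi_1 + 1/12*pi_2 + 1/12*pi_3
  pi_2 = 1/4*pi_0 + 1/3*pi_1 + 1/6*pi_2 + 1/12*pi_3
  pi_3 = 1/4*pi_0 + 5/12*pi_1 + 2/3*pi_2 + 1/3*pi_3
with normalization: pi_0 + pi_1 + pi_2 + pi_3 = 1.

Using the first 3 balance equations plus normalization, the linear system A*pi = b is:
  [-2/3, 1/12, 1/12, 1/2] . pi = 0
  [1/6, -5/6, 1/12, 1/12] . pi = 0
  [1/4, 1/3, -5/6, 1/12] . pi = 0
  [1, 1, 1, 1] . pi = 1

Solving yields:
  pi_0 = 601/1874
  pi_1 = 225/1874
  pi_2 = 341/1874
  pi_3 = 707/1874

Verification (pi * P):
  601/1874*1/3 + 225/1874*1/12 + 341/1874*1/12 + 707/1874*1/2 = 601/1874 = pi_0  (ok)
  601/1874*1/6 + 225/1874*1/6 + 341/1874*1/12 + 707/1874*1/12 = 225/1874 = pi_1  (ok)
  601/1874*1/4 + 225/1874*1/3 + 341/1874*1/6 + 707/1874*1/12 = 341/1874 = pi_2  (ok)
  601/1874*1/4 + 225/1874*5/12 + 341/1874*2/3 + 707/1874*1/3 = 707/1874 = pi_3  (ok)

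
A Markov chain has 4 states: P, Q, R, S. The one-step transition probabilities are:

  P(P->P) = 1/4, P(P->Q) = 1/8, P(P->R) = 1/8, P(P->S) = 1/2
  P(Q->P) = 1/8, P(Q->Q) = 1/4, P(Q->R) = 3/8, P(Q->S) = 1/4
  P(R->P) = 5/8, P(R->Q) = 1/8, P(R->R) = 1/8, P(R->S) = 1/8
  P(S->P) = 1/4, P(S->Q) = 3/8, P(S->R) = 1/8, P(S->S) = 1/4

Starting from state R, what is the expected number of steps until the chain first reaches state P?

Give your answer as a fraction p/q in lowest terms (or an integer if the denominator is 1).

Let h_i = expected steps to first reach P from state i.
Boundary: h_P = 0.
First-step equations for the other states:
  h_Q = 1 + 1/8*h_P + 1/4*h_Q + 3/8*h_R + 1/4*h_S
  h_R = 1 + 5/8*h_P + 1/8*h_Q + 1/8*h_R + 1/8*h_S
  h_S = 1 + 1/4*h_P + 3/8*h_Q + 1/8*h_R + 1/4*h_S

Substituting h_P = 0 and rearranging gives the linear system (I - Q) h = 1:
  [3/4, -3/8, -1/4] . (h_Q, h_R, h_S) = 1
  [-1/8, 7/8, -1/8] . (h_Q, h_R, h_S) = 1
  [-3/8, -1/8, 3/4] . (h_Q, h_R, h_S) = 1

Solving yields:
  h_Q = 624/175
  h_R = 376/175
  h_S = 608/175

Starting state is R, so the expected hitting time is h_R = 376/175.

Answer: 376/175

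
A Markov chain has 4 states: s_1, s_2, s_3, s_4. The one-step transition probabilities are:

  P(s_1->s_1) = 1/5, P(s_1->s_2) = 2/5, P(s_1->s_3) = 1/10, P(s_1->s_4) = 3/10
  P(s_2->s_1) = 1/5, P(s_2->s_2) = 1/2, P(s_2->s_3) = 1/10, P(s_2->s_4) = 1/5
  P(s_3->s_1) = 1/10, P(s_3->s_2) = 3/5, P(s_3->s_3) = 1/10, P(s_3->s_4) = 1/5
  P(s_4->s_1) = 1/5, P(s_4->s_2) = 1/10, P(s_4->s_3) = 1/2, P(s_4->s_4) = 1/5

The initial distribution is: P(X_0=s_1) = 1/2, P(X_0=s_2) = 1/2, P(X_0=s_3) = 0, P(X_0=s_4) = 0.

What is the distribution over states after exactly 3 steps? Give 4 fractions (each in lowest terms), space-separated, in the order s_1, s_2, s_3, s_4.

Propagating the distribution step by step (d_{t+1} = d_t * P):
d_0 = (s_1=1/2, s_2=1/2, s_3=0, s_4=0)
  d_1[s_1] = 1/2*1/5 + 1/2*1/5 + 0*1/10 + 0*1/5 = 1/5
  d_1[s_2] = 1/2*2/5 + 1/2*1/2 + 0*3/5 + 0*1/10 = 9/20
  d_1[s_3] = 1/2*1/10 + 1/2*1/10 + 0*1/10 + 0*1/2 = 1/10
  d_1[s_4] = 1/2*3/10 + 1/2*1/5 + 0*1/5 + 0*1/5 = 1/4
d_1 = (s_1=1/5, s_2=9/20, s_3=1/10, s_4=1/4)
  d_2[s_1] = 1/5*1/5 + 9/20*1/5 + 1/10*1/10 + 1/4*1/5 = 19/100
  d_2[s_2] = 1/5*2/5 + 9/20*1/2 + 1/10*3/5 + 1/4*1/10 = 39/100
  d_2[s_3] = 1/5*1/10 + 9/20*1/10 + 1/10*1/10 + 1/4*1/2 = 1/5
  d_2[s_4] = 1/5*3/10 + 9/20*1/5 + 1/10*1/5 + 1/4*1/5 = 11/50
d_2 = (s_1=19/100, s_2=39/100, s_3=1/5, s_4=11/50)
  d_3[s_1] = 19/100*1/5 + 39/100*1/5 + 1/5*1/10 + 11/50*1/5 = 9/50
  d_3[s_2] = 19/100*2/5 + 39/100*1/2 + 1/5*3/5 + 11/50*1/10 = 413/1000
  d_3[s_3] = 19/100*1/10 + 39/100*1/10 + 1/5*1/10 + 11/50*1/2 = 47/250
  d_3[s_4] = 19/100*3/10 + 39/100*1/5 + 1/5*1/5 + 11/50*1/5 = 219/1000
d_3 = (s_1=9/50, s_2=413/1000, s_3=47/250, s_4=219/1000)

Answer: 9/50 413/1000 47/250 219/1000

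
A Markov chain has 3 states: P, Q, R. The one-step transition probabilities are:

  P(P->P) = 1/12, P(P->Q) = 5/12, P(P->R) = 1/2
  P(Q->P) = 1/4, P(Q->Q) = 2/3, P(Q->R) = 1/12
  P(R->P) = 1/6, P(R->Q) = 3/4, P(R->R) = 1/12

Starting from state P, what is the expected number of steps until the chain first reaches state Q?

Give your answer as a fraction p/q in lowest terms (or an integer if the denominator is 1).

Let h_i = expected steps to first reach Q from state i.
Boundary: h_Q = 0.
First-step equations for the other states:
  h_P = 1 + 1/12*h_P + 5/12*h_Q + 1/2*h_R
  h_R = 1 + 1/6*h_P + 3/4*h_Q + 1/12*h_R

Substituting h_Q = 0 and rearranging gives the linear system (I - Q) h = 1:
  [11/12, -1/2] . (h_P, h_R) = 1
  [-1/6, 11/12] . (h_P, h_R) = 1

Solving yields:
  h_P = 204/109
  h_R = 156/109

Starting state is P, so the expected hitting time is h_P = 204/109.

Answer: 204/109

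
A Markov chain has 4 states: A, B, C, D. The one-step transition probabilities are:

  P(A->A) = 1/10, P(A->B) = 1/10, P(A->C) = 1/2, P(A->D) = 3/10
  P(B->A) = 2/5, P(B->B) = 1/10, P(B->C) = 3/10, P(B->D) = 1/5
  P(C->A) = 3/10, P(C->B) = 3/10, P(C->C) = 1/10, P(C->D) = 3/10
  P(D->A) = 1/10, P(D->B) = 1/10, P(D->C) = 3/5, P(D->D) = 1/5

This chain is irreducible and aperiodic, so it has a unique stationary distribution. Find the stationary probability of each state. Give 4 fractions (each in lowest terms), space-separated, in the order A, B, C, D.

The stationary distribution satisfies pi = pi * P, i.e.:
  pi_A = 1/10*pi_A + 2/5*pi_B + 3/10*pi_C + 1/10*pi_D
  pi_B = 1/10*pi_A + 1/10*pi_B + 3/10*pi_C + 1/10*pi_D
  pi_C = 1/2*pi_A + 3/10*pi_B + 1/10*pi_C + 3/5*pi_D
  pi_D = 3/10*pi_A + 1/5*pi_B + 3/10*pi_C + 1/5*pi_D
with normalization: pi_A + pi_B + pi_C + pi_D = 1.

Using the first 3 balance equations plus normalization, the linear system A*pi = b is:
  [-9/10, 2/5, 3/10, 1/10] . pi = 0
  [1/10, -9/10, 3/10, 1/10] . pi = 0
  [1/2, 3/10, -9/10, 3/5] . pi = 0
  [1, 1, 1, 1] . pi = 1

Solving yields:
  pi_A = 27/122
  pi_B = 135/793
  pi_C = 557/1586
  pi_D = 204/793

Verification (pi * P):
  27/122*1/10 + 135/793*2/5 + 557/1586*3/10 + 204/793*1/10 = 27/122 = pi_A  (ok)
  27/122*1/10 + 135/793*1/10 + 557/1586*3/10 + 204/793*1/10 = 135/793 = pi_B  (ok)
  27/122*1/2 + 135/793*3/10 + 557/1586*1/10 + 204/793*3/5 = 557/1586 = pi_C  (ok)
  27/122*3/10 + 135/793*1/5 + 557/1586*3/10 + 204/793*1/5 = 204/793 = pi_D  (ok)

Answer: 27/122 135/793 557/1586 204/793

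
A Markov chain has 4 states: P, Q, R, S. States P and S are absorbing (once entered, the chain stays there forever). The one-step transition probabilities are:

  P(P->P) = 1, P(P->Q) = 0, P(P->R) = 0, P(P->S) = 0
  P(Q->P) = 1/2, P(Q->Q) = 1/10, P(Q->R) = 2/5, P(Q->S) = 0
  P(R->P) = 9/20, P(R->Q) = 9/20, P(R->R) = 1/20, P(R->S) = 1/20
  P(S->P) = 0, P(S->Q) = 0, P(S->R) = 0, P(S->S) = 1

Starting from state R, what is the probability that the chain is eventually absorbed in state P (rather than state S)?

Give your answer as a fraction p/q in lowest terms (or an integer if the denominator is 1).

Let a_i = P(absorbed in P | start in state i).
Boundary conditions: a_P = 1, a_S = 0.
For each transient state i, a_i = sum_j P(i->j) * a_j:
  a_Q = 1/2*a_P + 1/10*a_Q + 2/5*a_R + 0*a_S
  a_R = 9/20*a_P + 9/20*a_Q + 1/20*a_R + 1/20*a_S

Substituting a_P = 1 and a_S = 0, rearrange to (I - Q) a = r where r[i] = P(i -> P):
  [9/10, -2/5] . (a_Q, a_R) = 1/2
  [-9/20, 19/20] . (a_Q, a_R) = 9/20

Solving yields:
  a_Q = 131/135
  a_R = 14/15

Starting state is R, so the absorption probability is a_R = 14/15.

Answer: 14/15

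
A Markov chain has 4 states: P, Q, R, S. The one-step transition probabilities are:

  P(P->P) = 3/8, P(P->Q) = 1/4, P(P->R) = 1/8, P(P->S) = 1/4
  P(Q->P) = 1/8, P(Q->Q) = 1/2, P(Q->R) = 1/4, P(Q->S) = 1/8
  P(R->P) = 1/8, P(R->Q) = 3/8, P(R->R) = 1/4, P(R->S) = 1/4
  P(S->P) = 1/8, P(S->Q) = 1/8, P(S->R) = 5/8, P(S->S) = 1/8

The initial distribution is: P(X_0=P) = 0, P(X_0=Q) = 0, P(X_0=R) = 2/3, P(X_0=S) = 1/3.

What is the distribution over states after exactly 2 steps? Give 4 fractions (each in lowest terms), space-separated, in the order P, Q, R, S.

Answer: 5/32 11/32 5/16 3/16

Derivation:
Propagating the distribution step by step (d_{t+1} = d_t * P):
d_0 = (P=0, Q=0, R=2/3, S=1/3)
  d_1[P] = 0*3/8 + 0*1/8 + 2/3*1/8 + 1/3*1/8 = 1/8
  d_1[Q] = 0*1/4 + 0*1/2 + 2/3*3/8 + 1/3*1/8 = 7/24
  d_1[R] = 0*1/8 + 0*1/4 + 2/3*1/4 + 1/3*5/8 = 3/8
  d_1[S] = 0*1/4 + 0*1/8 + 2/3*1/4 + 1/3*1/8 = 5/24
d_1 = (P=1/8, Q=7/24, R=3/8, S=5/24)
  d_2[P] = 1/8*3/8 + 7/24*1/8 + 3/8*1/8 + 5/24*1/8 = 5/32
  d_2[Q] = 1/8*1/4 + 7/24*1/2 + 3/8*3/8 + 5/24*1/8 = 11/32
  d_2[R] = 1/8*1/8 + 7/24*1/4 + 3/8*1/4 + 5/24*5/8 = 5/16
  d_2[S] = 1/8*1/4 + 7/24*1/8 + 3/8*1/4 + 5/24*1/8 = 3/16
d_2 = (P=5/32, Q=11/32, R=5/16, S=3/16)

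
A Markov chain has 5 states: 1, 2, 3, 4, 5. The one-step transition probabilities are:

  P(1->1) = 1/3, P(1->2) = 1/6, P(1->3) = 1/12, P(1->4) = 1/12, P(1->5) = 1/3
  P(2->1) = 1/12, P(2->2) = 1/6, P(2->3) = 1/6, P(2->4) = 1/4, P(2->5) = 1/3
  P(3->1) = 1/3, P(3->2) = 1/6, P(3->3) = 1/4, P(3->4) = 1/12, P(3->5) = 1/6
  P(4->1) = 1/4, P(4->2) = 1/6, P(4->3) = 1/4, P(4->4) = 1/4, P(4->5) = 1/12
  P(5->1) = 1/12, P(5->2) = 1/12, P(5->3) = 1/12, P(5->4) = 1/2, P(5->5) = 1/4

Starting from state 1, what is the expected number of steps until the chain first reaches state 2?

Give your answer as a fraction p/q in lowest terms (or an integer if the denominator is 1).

Answer: 8820/1297

Derivation:
Let h_i = expected steps to first reach 2 from state i.
Boundary: h_2 = 0.
First-step equations for the other states:
  h_1 = 1 + 1/3*h_1 + 1/6*h_2 + 1/12*h_3 + 1/12*h_4 + 1/3*h_5
  h_3 = 1 + 1/3*h_1 + 1/6*h_2 + 1/4*h_3 + 1/12*h_4 + 1/6*h_5
  h_4 = 1 + 1/4*h_1 + 1/6*h_2 + 1/4*h_3 + 1/4*h_4 + 1/12*h_5
  h_5 = 1 + 1/12*h_1 + 1/12*h_2 + 1/12*h_3 + 1/2*h_4 + 1/4*h_5

Substituting h_2 = 0 and rearranging gives the linear system (I - Q) h = 1:
  [2/3, -1/12, -1/12, -1/3] . (h_1, h_3, h_4, h_5) = 1
  [-1/3, 3/4, -1/12, -1/6] . (h_1, h_3, h_4, h_5) = 1
  [-1/4, -1/4, 3/4, -1/12] . (h_1, h_3, h_4, h_5) = 1
  [-1/12, -1/12, -1/2, 3/4] . (h_1, h_3, h_4, h_5) = 1

Solving yields:
  h_1 = 8820/1297
  h_3 = 8700/1297
  h_4 = 8616/1297
  h_5 = 9420/1297

Starting state is 1, so the expected hitting time is h_1 = 8820/1297.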